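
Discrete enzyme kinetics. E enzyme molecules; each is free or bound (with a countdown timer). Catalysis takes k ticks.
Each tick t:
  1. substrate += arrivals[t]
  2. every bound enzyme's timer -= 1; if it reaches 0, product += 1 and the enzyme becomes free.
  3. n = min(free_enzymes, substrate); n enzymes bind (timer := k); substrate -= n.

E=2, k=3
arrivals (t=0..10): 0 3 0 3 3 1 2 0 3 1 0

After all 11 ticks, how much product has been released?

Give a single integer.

Answer: 6

Derivation:
t=0: arr=0 -> substrate=0 bound=0 product=0
t=1: arr=3 -> substrate=1 bound=2 product=0
t=2: arr=0 -> substrate=1 bound=2 product=0
t=3: arr=3 -> substrate=4 bound=2 product=0
t=4: arr=3 -> substrate=5 bound=2 product=2
t=5: arr=1 -> substrate=6 bound=2 product=2
t=6: arr=2 -> substrate=8 bound=2 product=2
t=7: arr=0 -> substrate=6 bound=2 product=4
t=8: arr=3 -> substrate=9 bound=2 product=4
t=9: arr=1 -> substrate=10 bound=2 product=4
t=10: arr=0 -> substrate=8 bound=2 product=6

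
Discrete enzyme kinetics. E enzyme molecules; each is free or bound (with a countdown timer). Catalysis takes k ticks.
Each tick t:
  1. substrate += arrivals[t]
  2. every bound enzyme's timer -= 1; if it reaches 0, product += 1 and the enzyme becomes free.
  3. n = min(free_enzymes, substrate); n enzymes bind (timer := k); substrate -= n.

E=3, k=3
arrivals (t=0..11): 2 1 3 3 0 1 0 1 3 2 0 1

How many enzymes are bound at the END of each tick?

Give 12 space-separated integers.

t=0: arr=2 -> substrate=0 bound=2 product=0
t=1: arr=1 -> substrate=0 bound=3 product=0
t=2: arr=3 -> substrate=3 bound=3 product=0
t=3: arr=3 -> substrate=4 bound=3 product=2
t=4: arr=0 -> substrate=3 bound=3 product=3
t=5: arr=1 -> substrate=4 bound=3 product=3
t=6: arr=0 -> substrate=2 bound=3 product=5
t=7: arr=1 -> substrate=2 bound=3 product=6
t=8: arr=3 -> substrate=5 bound=3 product=6
t=9: arr=2 -> substrate=5 bound=3 product=8
t=10: arr=0 -> substrate=4 bound=3 product=9
t=11: arr=1 -> substrate=5 bound=3 product=9

Answer: 2 3 3 3 3 3 3 3 3 3 3 3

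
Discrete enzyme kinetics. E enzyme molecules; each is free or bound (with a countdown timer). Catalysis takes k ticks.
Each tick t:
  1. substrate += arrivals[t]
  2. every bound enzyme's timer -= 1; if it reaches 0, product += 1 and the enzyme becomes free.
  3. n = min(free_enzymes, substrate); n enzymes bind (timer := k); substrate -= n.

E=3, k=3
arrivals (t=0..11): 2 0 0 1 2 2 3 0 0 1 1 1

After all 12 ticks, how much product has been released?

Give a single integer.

t=0: arr=2 -> substrate=0 bound=2 product=0
t=1: arr=0 -> substrate=0 bound=2 product=0
t=2: arr=0 -> substrate=0 bound=2 product=0
t=3: arr=1 -> substrate=0 bound=1 product=2
t=4: arr=2 -> substrate=0 bound=3 product=2
t=5: arr=2 -> substrate=2 bound=3 product=2
t=6: arr=3 -> substrate=4 bound=3 product=3
t=7: arr=0 -> substrate=2 bound=3 product=5
t=8: arr=0 -> substrate=2 bound=3 product=5
t=9: arr=1 -> substrate=2 bound=3 product=6
t=10: arr=1 -> substrate=1 bound=3 product=8
t=11: arr=1 -> substrate=2 bound=3 product=8

Answer: 8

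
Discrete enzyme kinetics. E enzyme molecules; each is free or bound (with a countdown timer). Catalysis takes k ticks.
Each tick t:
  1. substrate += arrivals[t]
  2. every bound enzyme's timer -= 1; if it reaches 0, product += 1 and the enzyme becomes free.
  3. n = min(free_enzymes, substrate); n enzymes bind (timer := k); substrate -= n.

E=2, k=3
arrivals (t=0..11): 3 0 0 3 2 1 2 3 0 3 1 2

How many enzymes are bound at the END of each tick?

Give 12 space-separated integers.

t=0: arr=3 -> substrate=1 bound=2 product=0
t=1: arr=0 -> substrate=1 bound=2 product=0
t=2: arr=0 -> substrate=1 bound=2 product=0
t=3: arr=3 -> substrate=2 bound=2 product=2
t=4: arr=2 -> substrate=4 bound=2 product=2
t=5: arr=1 -> substrate=5 bound=2 product=2
t=6: arr=2 -> substrate=5 bound=2 product=4
t=7: arr=3 -> substrate=8 bound=2 product=4
t=8: arr=0 -> substrate=8 bound=2 product=4
t=9: arr=3 -> substrate=9 bound=2 product=6
t=10: arr=1 -> substrate=10 bound=2 product=6
t=11: arr=2 -> substrate=12 bound=2 product=6

Answer: 2 2 2 2 2 2 2 2 2 2 2 2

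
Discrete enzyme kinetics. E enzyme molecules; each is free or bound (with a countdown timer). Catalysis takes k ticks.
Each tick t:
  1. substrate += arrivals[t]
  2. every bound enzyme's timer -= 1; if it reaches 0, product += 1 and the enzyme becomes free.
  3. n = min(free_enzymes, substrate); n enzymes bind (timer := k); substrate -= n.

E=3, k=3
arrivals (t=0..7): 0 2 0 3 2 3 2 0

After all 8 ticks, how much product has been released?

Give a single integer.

t=0: arr=0 -> substrate=0 bound=0 product=0
t=1: arr=2 -> substrate=0 bound=2 product=0
t=2: arr=0 -> substrate=0 bound=2 product=0
t=3: arr=3 -> substrate=2 bound=3 product=0
t=4: arr=2 -> substrate=2 bound=3 product=2
t=5: arr=3 -> substrate=5 bound=3 product=2
t=6: arr=2 -> substrate=6 bound=3 product=3
t=7: arr=0 -> substrate=4 bound=3 product=5

Answer: 5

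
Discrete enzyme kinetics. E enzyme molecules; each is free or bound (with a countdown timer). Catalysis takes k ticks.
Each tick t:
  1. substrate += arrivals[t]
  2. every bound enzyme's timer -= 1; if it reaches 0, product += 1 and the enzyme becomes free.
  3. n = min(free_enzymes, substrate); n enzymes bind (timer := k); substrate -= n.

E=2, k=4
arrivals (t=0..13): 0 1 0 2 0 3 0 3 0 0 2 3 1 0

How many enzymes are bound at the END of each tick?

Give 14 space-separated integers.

t=0: arr=0 -> substrate=0 bound=0 product=0
t=1: arr=1 -> substrate=0 bound=1 product=0
t=2: arr=0 -> substrate=0 bound=1 product=0
t=3: arr=2 -> substrate=1 bound=2 product=0
t=4: arr=0 -> substrate=1 bound=2 product=0
t=5: arr=3 -> substrate=3 bound=2 product=1
t=6: arr=0 -> substrate=3 bound=2 product=1
t=7: arr=3 -> substrate=5 bound=2 product=2
t=8: arr=0 -> substrate=5 bound=2 product=2
t=9: arr=0 -> substrate=4 bound=2 product=3
t=10: arr=2 -> substrate=6 bound=2 product=3
t=11: arr=3 -> substrate=8 bound=2 product=4
t=12: arr=1 -> substrate=9 bound=2 product=4
t=13: arr=0 -> substrate=8 bound=2 product=5

Answer: 0 1 1 2 2 2 2 2 2 2 2 2 2 2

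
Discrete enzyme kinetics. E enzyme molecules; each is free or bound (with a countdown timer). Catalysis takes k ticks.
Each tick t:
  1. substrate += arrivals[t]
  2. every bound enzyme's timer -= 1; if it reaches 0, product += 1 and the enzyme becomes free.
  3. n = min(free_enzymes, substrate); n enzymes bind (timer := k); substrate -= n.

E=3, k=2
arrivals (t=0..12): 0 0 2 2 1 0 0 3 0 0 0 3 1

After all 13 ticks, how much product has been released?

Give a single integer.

Answer: 8

Derivation:
t=0: arr=0 -> substrate=0 bound=0 product=0
t=1: arr=0 -> substrate=0 bound=0 product=0
t=2: arr=2 -> substrate=0 bound=2 product=0
t=3: arr=2 -> substrate=1 bound=3 product=0
t=4: arr=1 -> substrate=0 bound=3 product=2
t=5: arr=0 -> substrate=0 bound=2 product=3
t=6: arr=0 -> substrate=0 bound=0 product=5
t=7: arr=3 -> substrate=0 bound=3 product=5
t=8: arr=0 -> substrate=0 bound=3 product=5
t=9: arr=0 -> substrate=0 bound=0 product=8
t=10: arr=0 -> substrate=0 bound=0 product=8
t=11: arr=3 -> substrate=0 bound=3 product=8
t=12: arr=1 -> substrate=1 bound=3 product=8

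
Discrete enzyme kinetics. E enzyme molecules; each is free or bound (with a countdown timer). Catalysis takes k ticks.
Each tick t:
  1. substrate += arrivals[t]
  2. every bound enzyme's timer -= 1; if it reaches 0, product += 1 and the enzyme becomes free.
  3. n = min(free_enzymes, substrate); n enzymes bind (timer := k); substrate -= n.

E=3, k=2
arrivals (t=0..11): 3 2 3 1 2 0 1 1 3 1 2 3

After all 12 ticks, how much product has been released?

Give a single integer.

Answer: 15

Derivation:
t=0: arr=3 -> substrate=0 bound=3 product=0
t=1: arr=2 -> substrate=2 bound=3 product=0
t=2: arr=3 -> substrate=2 bound=3 product=3
t=3: arr=1 -> substrate=3 bound=3 product=3
t=4: arr=2 -> substrate=2 bound=3 product=6
t=5: arr=0 -> substrate=2 bound=3 product=6
t=6: arr=1 -> substrate=0 bound=3 product=9
t=7: arr=1 -> substrate=1 bound=3 product=9
t=8: arr=3 -> substrate=1 bound=3 product=12
t=9: arr=1 -> substrate=2 bound=3 product=12
t=10: arr=2 -> substrate=1 bound=3 product=15
t=11: arr=3 -> substrate=4 bound=3 product=15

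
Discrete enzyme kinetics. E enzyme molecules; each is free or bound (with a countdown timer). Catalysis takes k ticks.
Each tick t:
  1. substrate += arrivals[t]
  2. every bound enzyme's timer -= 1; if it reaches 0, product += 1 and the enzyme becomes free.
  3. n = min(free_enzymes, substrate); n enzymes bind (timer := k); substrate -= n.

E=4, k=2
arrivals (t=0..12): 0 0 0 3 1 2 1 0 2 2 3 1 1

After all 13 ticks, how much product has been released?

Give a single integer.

Answer: 13

Derivation:
t=0: arr=0 -> substrate=0 bound=0 product=0
t=1: arr=0 -> substrate=0 bound=0 product=0
t=2: arr=0 -> substrate=0 bound=0 product=0
t=3: arr=3 -> substrate=0 bound=3 product=0
t=4: arr=1 -> substrate=0 bound=4 product=0
t=5: arr=2 -> substrate=0 bound=3 product=3
t=6: arr=1 -> substrate=0 bound=3 product=4
t=7: arr=0 -> substrate=0 bound=1 product=6
t=8: arr=2 -> substrate=0 bound=2 product=7
t=9: arr=2 -> substrate=0 bound=4 product=7
t=10: arr=3 -> substrate=1 bound=4 product=9
t=11: arr=1 -> substrate=0 bound=4 product=11
t=12: arr=1 -> substrate=0 bound=3 product=13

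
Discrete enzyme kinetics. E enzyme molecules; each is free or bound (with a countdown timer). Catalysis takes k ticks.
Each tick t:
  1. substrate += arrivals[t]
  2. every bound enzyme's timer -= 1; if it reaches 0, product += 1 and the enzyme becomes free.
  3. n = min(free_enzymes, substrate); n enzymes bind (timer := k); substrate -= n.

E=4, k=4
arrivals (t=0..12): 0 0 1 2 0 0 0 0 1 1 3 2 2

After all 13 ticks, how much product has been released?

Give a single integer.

Answer: 4

Derivation:
t=0: arr=0 -> substrate=0 bound=0 product=0
t=1: arr=0 -> substrate=0 bound=0 product=0
t=2: arr=1 -> substrate=0 bound=1 product=0
t=3: arr=2 -> substrate=0 bound=3 product=0
t=4: arr=0 -> substrate=0 bound=3 product=0
t=5: arr=0 -> substrate=0 bound=3 product=0
t=6: arr=0 -> substrate=0 bound=2 product=1
t=7: arr=0 -> substrate=0 bound=0 product=3
t=8: arr=1 -> substrate=0 bound=1 product=3
t=9: arr=1 -> substrate=0 bound=2 product=3
t=10: arr=3 -> substrate=1 bound=4 product=3
t=11: arr=2 -> substrate=3 bound=4 product=3
t=12: arr=2 -> substrate=4 bound=4 product=4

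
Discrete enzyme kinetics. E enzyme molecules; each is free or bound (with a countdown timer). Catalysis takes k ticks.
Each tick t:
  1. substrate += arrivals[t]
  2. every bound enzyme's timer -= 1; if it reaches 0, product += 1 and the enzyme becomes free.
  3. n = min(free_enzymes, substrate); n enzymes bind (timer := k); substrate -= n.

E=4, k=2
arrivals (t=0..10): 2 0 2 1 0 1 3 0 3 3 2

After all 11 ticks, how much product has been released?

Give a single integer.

Answer: 12

Derivation:
t=0: arr=2 -> substrate=0 bound=2 product=0
t=1: arr=0 -> substrate=0 bound=2 product=0
t=2: arr=2 -> substrate=0 bound=2 product=2
t=3: arr=1 -> substrate=0 bound=3 product=2
t=4: arr=0 -> substrate=0 bound=1 product=4
t=5: arr=1 -> substrate=0 bound=1 product=5
t=6: arr=3 -> substrate=0 bound=4 product=5
t=7: arr=0 -> substrate=0 bound=3 product=6
t=8: arr=3 -> substrate=0 bound=3 product=9
t=9: arr=3 -> substrate=2 bound=4 product=9
t=10: arr=2 -> substrate=1 bound=4 product=12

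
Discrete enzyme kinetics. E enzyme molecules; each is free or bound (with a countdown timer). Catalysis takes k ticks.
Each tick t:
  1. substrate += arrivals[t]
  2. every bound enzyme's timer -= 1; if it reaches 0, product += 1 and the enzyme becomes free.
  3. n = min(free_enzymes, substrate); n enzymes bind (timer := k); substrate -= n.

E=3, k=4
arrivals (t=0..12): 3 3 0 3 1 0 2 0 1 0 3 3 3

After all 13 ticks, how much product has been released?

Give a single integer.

t=0: arr=3 -> substrate=0 bound=3 product=0
t=1: arr=3 -> substrate=3 bound=3 product=0
t=2: arr=0 -> substrate=3 bound=3 product=0
t=3: arr=3 -> substrate=6 bound=3 product=0
t=4: arr=1 -> substrate=4 bound=3 product=3
t=5: arr=0 -> substrate=4 bound=3 product=3
t=6: arr=2 -> substrate=6 bound=3 product=3
t=7: arr=0 -> substrate=6 bound=3 product=3
t=8: arr=1 -> substrate=4 bound=3 product=6
t=9: arr=0 -> substrate=4 bound=3 product=6
t=10: arr=3 -> substrate=7 bound=3 product=6
t=11: arr=3 -> substrate=10 bound=3 product=6
t=12: arr=3 -> substrate=10 bound=3 product=9

Answer: 9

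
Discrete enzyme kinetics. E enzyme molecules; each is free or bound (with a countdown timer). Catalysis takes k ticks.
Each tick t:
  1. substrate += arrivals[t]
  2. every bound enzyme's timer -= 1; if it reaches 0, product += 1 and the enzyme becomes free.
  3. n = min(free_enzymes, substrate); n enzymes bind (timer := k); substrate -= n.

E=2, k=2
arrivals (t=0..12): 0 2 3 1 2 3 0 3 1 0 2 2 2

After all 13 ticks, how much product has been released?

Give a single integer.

t=0: arr=0 -> substrate=0 bound=0 product=0
t=1: arr=2 -> substrate=0 bound=2 product=0
t=2: arr=3 -> substrate=3 bound=2 product=0
t=3: arr=1 -> substrate=2 bound=2 product=2
t=4: arr=2 -> substrate=4 bound=2 product=2
t=5: arr=3 -> substrate=5 bound=2 product=4
t=6: arr=0 -> substrate=5 bound=2 product=4
t=7: arr=3 -> substrate=6 bound=2 product=6
t=8: arr=1 -> substrate=7 bound=2 product=6
t=9: arr=0 -> substrate=5 bound=2 product=8
t=10: arr=2 -> substrate=7 bound=2 product=8
t=11: arr=2 -> substrate=7 bound=2 product=10
t=12: arr=2 -> substrate=9 bound=2 product=10

Answer: 10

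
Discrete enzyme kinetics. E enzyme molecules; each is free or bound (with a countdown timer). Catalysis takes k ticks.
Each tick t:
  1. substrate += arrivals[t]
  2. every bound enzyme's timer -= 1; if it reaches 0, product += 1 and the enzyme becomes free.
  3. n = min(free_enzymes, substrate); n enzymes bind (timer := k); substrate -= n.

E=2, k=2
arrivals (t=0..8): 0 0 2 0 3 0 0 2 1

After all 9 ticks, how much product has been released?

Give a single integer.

Answer: 5

Derivation:
t=0: arr=0 -> substrate=0 bound=0 product=0
t=1: arr=0 -> substrate=0 bound=0 product=0
t=2: arr=2 -> substrate=0 bound=2 product=0
t=3: arr=0 -> substrate=0 bound=2 product=0
t=4: arr=3 -> substrate=1 bound=2 product=2
t=5: arr=0 -> substrate=1 bound=2 product=2
t=6: arr=0 -> substrate=0 bound=1 product=4
t=7: arr=2 -> substrate=1 bound=2 product=4
t=8: arr=1 -> substrate=1 bound=2 product=5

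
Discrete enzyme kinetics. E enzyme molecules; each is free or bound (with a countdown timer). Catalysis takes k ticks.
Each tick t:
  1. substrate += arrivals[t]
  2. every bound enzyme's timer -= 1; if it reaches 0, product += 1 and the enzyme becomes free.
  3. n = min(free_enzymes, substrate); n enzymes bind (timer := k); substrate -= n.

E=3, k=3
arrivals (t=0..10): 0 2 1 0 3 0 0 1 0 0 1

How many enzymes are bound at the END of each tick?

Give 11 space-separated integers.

Answer: 0 2 3 3 3 3 3 2 1 1 1

Derivation:
t=0: arr=0 -> substrate=0 bound=0 product=0
t=1: arr=2 -> substrate=0 bound=2 product=0
t=2: arr=1 -> substrate=0 bound=3 product=0
t=3: arr=0 -> substrate=0 bound=3 product=0
t=4: arr=3 -> substrate=1 bound=3 product=2
t=5: arr=0 -> substrate=0 bound=3 product=3
t=6: arr=0 -> substrate=0 bound=3 product=3
t=7: arr=1 -> substrate=0 bound=2 product=5
t=8: arr=0 -> substrate=0 bound=1 product=6
t=9: arr=0 -> substrate=0 bound=1 product=6
t=10: arr=1 -> substrate=0 bound=1 product=7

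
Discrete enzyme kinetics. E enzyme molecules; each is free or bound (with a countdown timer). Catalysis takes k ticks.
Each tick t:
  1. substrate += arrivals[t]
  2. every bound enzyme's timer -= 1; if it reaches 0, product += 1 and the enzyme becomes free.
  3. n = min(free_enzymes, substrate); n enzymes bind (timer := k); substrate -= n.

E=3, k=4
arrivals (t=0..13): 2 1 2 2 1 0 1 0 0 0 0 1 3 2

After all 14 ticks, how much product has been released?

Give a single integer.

Answer: 9

Derivation:
t=0: arr=2 -> substrate=0 bound=2 product=0
t=1: arr=1 -> substrate=0 bound=3 product=0
t=2: arr=2 -> substrate=2 bound=3 product=0
t=3: arr=2 -> substrate=4 bound=3 product=0
t=4: arr=1 -> substrate=3 bound=3 product=2
t=5: arr=0 -> substrate=2 bound=3 product=3
t=6: arr=1 -> substrate=3 bound=3 product=3
t=7: arr=0 -> substrate=3 bound=3 product=3
t=8: arr=0 -> substrate=1 bound=3 product=5
t=9: arr=0 -> substrate=0 bound=3 product=6
t=10: arr=0 -> substrate=0 bound=3 product=6
t=11: arr=1 -> substrate=1 bound=3 product=6
t=12: arr=3 -> substrate=2 bound=3 product=8
t=13: arr=2 -> substrate=3 bound=3 product=9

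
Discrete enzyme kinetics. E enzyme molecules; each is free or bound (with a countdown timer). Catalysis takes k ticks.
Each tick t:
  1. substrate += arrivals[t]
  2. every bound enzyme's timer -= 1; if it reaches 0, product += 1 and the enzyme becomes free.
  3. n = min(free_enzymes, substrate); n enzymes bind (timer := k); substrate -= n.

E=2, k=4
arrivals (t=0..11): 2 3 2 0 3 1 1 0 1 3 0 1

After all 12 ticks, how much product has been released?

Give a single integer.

t=0: arr=2 -> substrate=0 bound=2 product=0
t=1: arr=3 -> substrate=3 bound=2 product=0
t=2: arr=2 -> substrate=5 bound=2 product=0
t=3: arr=0 -> substrate=5 bound=2 product=0
t=4: arr=3 -> substrate=6 bound=2 product=2
t=5: arr=1 -> substrate=7 bound=2 product=2
t=6: arr=1 -> substrate=8 bound=2 product=2
t=7: arr=0 -> substrate=8 bound=2 product=2
t=8: arr=1 -> substrate=7 bound=2 product=4
t=9: arr=3 -> substrate=10 bound=2 product=4
t=10: arr=0 -> substrate=10 bound=2 product=4
t=11: arr=1 -> substrate=11 bound=2 product=4

Answer: 4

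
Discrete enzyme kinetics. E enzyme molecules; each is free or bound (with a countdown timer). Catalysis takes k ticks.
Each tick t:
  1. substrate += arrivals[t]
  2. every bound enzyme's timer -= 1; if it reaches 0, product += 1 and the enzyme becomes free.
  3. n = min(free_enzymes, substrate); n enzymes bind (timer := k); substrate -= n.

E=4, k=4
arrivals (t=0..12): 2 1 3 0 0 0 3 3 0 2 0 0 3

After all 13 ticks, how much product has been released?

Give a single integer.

Answer: 10

Derivation:
t=0: arr=2 -> substrate=0 bound=2 product=0
t=1: arr=1 -> substrate=0 bound=3 product=0
t=2: arr=3 -> substrate=2 bound=4 product=0
t=3: arr=0 -> substrate=2 bound=4 product=0
t=4: arr=0 -> substrate=0 bound=4 product=2
t=5: arr=0 -> substrate=0 bound=3 product=3
t=6: arr=3 -> substrate=1 bound=4 product=4
t=7: arr=3 -> substrate=4 bound=4 product=4
t=8: arr=0 -> substrate=2 bound=4 product=6
t=9: arr=2 -> substrate=4 bound=4 product=6
t=10: arr=0 -> substrate=2 bound=4 product=8
t=11: arr=0 -> substrate=2 bound=4 product=8
t=12: arr=3 -> substrate=3 bound=4 product=10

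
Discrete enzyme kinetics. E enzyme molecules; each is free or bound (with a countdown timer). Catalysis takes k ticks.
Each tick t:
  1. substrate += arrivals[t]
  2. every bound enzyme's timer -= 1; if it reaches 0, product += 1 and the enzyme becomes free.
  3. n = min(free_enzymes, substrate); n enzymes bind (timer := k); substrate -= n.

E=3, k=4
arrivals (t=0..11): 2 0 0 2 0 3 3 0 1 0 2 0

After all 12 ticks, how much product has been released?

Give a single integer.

Answer: 6

Derivation:
t=0: arr=2 -> substrate=0 bound=2 product=0
t=1: arr=0 -> substrate=0 bound=2 product=0
t=2: arr=0 -> substrate=0 bound=2 product=0
t=3: arr=2 -> substrate=1 bound=3 product=0
t=4: arr=0 -> substrate=0 bound=2 product=2
t=5: arr=3 -> substrate=2 bound=3 product=2
t=6: arr=3 -> substrate=5 bound=3 product=2
t=7: arr=0 -> substrate=4 bound=3 product=3
t=8: arr=1 -> substrate=4 bound=3 product=4
t=9: arr=0 -> substrate=3 bound=3 product=5
t=10: arr=2 -> substrate=5 bound=3 product=5
t=11: arr=0 -> substrate=4 bound=3 product=6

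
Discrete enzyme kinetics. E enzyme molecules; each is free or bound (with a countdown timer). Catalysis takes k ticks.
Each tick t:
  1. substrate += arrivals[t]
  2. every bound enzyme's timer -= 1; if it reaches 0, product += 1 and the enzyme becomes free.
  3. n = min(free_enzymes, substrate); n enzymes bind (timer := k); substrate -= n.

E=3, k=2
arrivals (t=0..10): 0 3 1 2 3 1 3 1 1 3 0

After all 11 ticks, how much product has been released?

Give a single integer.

t=0: arr=0 -> substrate=0 bound=0 product=0
t=1: arr=3 -> substrate=0 bound=3 product=0
t=2: arr=1 -> substrate=1 bound=3 product=0
t=3: arr=2 -> substrate=0 bound=3 product=3
t=4: arr=3 -> substrate=3 bound=3 product=3
t=5: arr=1 -> substrate=1 bound=3 product=6
t=6: arr=3 -> substrate=4 bound=3 product=6
t=7: arr=1 -> substrate=2 bound=3 product=9
t=8: arr=1 -> substrate=3 bound=3 product=9
t=9: arr=3 -> substrate=3 bound=3 product=12
t=10: arr=0 -> substrate=3 bound=3 product=12

Answer: 12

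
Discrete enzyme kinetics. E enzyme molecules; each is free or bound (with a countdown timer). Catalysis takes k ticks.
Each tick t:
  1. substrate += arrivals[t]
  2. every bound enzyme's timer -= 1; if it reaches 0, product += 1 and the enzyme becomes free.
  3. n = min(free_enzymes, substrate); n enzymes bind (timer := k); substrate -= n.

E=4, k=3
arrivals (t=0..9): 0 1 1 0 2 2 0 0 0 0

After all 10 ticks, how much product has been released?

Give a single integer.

t=0: arr=0 -> substrate=0 bound=0 product=0
t=1: arr=1 -> substrate=0 bound=1 product=0
t=2: arr=1 -> substrate=0 bound=2 product=0
t=3: arr=0 -> substrate=0 bound=2 product=0
t=4: arr=2 -> substrate=0 bound=3 product=1
t=5: arr=2 -> substrate=0 bound=4 product=2
t=6: arr=0 -> substrate=0 bound=4 product=2
t=7: arr=0 -> substrate=0 bound=2 product=4
t=8: arr=0 -> substrate=0 bound=0 product=6
t=9: arr=0 -> substrate=0 bound=0 product=6

Answer: 6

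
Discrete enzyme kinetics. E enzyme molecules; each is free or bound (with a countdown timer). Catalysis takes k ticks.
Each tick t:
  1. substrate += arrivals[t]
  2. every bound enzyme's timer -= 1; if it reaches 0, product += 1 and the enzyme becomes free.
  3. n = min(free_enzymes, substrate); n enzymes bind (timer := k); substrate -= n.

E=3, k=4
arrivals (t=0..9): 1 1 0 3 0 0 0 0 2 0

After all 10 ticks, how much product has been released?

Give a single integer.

t=0: arr=1 -> substrate=0 bound=1 product=0
t=1: arr=1 -> substrate=0 bound=2 product=0
t=2: arr=0 -> substrate=0 bound=2 product=0
t=3: arr=3 -> substrate=2 bound=3 product=0
t=4: arr=0 -> substrate=1 bound=3 product=1
t=5: arr=0 -> substrate=0 bound=3 product=2
t=6: arr=0 -> substrate=0 bound=3 product=2
t=7: arr=0 -> substrate=0 bound=2 product=3
t=8: arr=2 -> substrate=0 bound=3 product=4
t=9: arr=0 -> substrate=0 bound=2 product=5

Answer: 5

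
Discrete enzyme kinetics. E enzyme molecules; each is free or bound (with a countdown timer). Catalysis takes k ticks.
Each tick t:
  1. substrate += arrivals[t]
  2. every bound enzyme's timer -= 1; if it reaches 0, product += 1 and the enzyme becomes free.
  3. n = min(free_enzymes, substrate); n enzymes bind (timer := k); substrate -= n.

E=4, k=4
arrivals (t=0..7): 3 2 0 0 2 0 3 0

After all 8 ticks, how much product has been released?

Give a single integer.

Answer: 4

Derivation:
t=0: arr=3 -> substrate=0 bound=3 product=0
t=1: arr=2 -> substrate=1 bound=4 product=0
t=2: arr=0 -> substrate=1 bound=4 product=0
t=3: arr=0 -> substrate=1 bound=4 product=0
t=4: arr=2 -> substrate=0 bound=4 product=3
t=5: arr=0 -> substrate=0 bound=3 product=4
t=6: arr=3 -> substrate=2 bound=4 product=4
t=7: arr=0 -> substrate=2 bound=4 product=4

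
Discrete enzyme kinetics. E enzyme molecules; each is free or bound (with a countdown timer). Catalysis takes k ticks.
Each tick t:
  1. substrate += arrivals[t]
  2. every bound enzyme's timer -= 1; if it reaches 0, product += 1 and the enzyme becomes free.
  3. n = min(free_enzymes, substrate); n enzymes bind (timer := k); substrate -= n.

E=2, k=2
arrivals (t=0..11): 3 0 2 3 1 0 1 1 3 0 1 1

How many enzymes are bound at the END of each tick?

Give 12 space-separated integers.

t=0: arr=3 -> substrate=1 bound=2 product=0
t=1: arr=0 -> substrate=1 bound=2 product=0
t=2: arr=2 -> substrate=1 bound=2 product=2
t=3: arr=3 -> substrate=4 bound=2 product=2
t=4: arr=1 -> substrate=3 bound=2 product=4
t=5: arr=0 -> substrate=3 bound=2 product=4
t=6: arr=1 -> substrate=2 bound=2 product=6
t=7: arr=1 -> substrate=3 bound=2 product=6
t=8: arr=3 -> substrate=4 bound=2 product=8
t=9: arr=0 -> substrate=4 bound=2 product=8
t=10: arr=1 -> substrate=3 bound=2 product=10
t=11: arr=1 -> substrate=4 bound=2 product=10

Answer: 2 2 2 2 2 2 2 2 2 2 2 2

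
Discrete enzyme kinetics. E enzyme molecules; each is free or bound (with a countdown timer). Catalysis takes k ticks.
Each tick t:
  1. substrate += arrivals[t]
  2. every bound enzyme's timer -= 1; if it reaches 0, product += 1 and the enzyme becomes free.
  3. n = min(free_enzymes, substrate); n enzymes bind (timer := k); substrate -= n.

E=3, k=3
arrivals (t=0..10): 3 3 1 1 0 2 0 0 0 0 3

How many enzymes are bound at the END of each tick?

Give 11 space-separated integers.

t=0: arr=3 -> substrate=0 bound=3 product=0
t=1: arr=3 -> substrate=3 bound=3 product=0
t=2: arr=1 -> substrate=4 bound=3 product=0
t=3: arr=1 -> substrate=2 bound=3 product=3
t=4: arr=0 -> substrate=2 bound=3 product=3
t=5: arr=2 -> substrate=4 bound=3 product=3
t=6: arr=0 -> substrate=1 bound=3 product=6
t=7: arr=0 -> substrate=1 bound=3 product=6
t=8: arr=0 -> substrate=1 bound=3 product=6
t=9: arr=0 -> substrate=0 bound=1 product=9
t=10: arr=3 -> substrate=1 bound=3 product=9

Answer: 3 3 3 3 3 3 3 3 3 1 3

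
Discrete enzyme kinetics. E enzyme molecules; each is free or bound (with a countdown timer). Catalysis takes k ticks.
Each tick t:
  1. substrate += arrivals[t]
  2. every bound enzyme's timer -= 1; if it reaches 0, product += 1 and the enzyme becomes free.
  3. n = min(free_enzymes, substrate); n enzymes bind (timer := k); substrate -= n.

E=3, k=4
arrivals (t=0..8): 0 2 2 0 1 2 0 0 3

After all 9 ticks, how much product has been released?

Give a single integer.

Answer: 3

Derivation:
t=0: arr=0 -> substrate=0 bound=0 product=0
t=1: arr=2 -> substrate=0 bound=2 product=0
t=2: arr=2 -> substrate=1 bound=3 product=0
t=3: arr=0 -> substrate=1 bound=3 product=0
t=4: arr=1 -> substrate=2 bound=3 product=0
t=5: arr=2 -> substrate=2 bound=3 product=2
t=6: arr=0 -> substrate=1 bound=3 product=3
t=7: arr=0 -> substrate=1 bound=3 product=3
t=8: arr=3 -> substrate=4 bound=3 product=3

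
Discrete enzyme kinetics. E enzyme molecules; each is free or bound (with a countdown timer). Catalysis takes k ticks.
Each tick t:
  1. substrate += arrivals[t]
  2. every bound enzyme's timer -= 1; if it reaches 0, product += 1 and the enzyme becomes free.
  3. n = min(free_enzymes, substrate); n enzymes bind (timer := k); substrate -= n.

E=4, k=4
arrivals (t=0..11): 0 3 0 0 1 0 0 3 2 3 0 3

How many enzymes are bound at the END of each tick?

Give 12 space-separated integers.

t=0: arr=0 -> substrate=0 bound=0 product=0
t=1: arr=3 -> substrate=0 bound=3 product=0
t=2: arr=0 -> substrate=0 bound=3 product=0
t=3: arr=0 -> substrate=0 bound=3 product=0
t=4: arr=1 -> substrate=0 bound=4 product=0
t=5: arr=0 -> substrate=0 bound=1 product=3
t=6: arr=0 -> substrate=0 bound=1 product=3
t=7: arr=3 -> substrate=0 bound=4 product=3
t=8: arr=2 -> substrate=1 bound=4 product=4
t=9: arr=3 -> substrate=4 bound=4 product=4
t=10: arr=0 -> substrate=4 bound=4 product=4
t=11: arr=3 -> substrate=4 bound=4 product=7

Answer: 0 3 3 3 4 1 1 4 4 4 4 4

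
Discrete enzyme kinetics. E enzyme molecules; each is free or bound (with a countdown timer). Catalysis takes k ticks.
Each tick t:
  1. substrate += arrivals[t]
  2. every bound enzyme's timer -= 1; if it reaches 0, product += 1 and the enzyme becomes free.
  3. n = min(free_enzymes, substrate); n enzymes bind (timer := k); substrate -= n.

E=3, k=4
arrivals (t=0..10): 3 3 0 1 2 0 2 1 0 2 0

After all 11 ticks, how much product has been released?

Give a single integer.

Answer: 6

Derivation:
t=0: arr=3 -> substrate=0 bound=3 product=0
t=1: arr=3 -> substrate=3 bound=3 product=0
t=2: arr=0 -> substrate=3 bound=3 product=0
t=3: arr=1 -> substrate=4 bound=3 product=0
t=4: arr=2 -> substrate=3 bound=3 product=3
t=5: arr=0 -> substrate=3 bound=3 product=3
t=6: arr=2 -> substrate=5 bound=3 product=3
t=7: arr=1 -> substrate=6 bound=3 product=3
t=8: arr=0 -> substrate=3 bound=3 product=6
t=9: arr=2 -> substrate=5 bound=3 product=6
t=10: arr=0 -> substrate=5 bound=3 product=6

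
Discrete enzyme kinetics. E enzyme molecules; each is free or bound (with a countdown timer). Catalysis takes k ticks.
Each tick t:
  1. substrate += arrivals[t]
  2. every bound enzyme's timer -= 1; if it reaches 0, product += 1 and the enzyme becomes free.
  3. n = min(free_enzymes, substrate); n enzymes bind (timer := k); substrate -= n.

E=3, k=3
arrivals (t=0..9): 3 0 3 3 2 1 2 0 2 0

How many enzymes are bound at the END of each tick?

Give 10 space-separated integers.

Answer: 3 3 3 3 3 3 3 3 3 3

Derivation:
t=0: arr=3 -> substrate=0 bound=3 product=0
t=1: arr=0 -> substrate=0 bound=3 product=0
t=2: arr=3 -> substrate=3 bound=3 product=0
t=3: arr=3 -> substrate=3 bound=3 product=3
t=4: arr=2 -> substrate=5 bound=3 product=3
t=5: arr=1 -> substrate=6 bound=3 product=3
t=6: arr=2 -> substrate=5 bound=3 product=6
t=7: arr=0 -> substrate=5 bound=3 product=6
t=8: arr=2 -> substrate=7 bound=3 product=6
t=9: arr=0 -> substrate=4 bound=3 product=9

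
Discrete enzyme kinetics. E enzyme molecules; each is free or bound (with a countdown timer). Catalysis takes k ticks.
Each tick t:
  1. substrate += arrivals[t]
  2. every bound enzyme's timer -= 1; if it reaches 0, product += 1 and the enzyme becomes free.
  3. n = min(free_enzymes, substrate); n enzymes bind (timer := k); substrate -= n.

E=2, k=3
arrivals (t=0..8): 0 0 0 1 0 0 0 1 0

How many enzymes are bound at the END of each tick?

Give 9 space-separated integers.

t=0: arr=0 -> substrate=0 bound=0 product=0
t=1: arr=0 -> substrate=0 bound=0 product=0
t=2: arr=0 -> substrate=0 bound=0 product=0
t=3: arr=1 -> substrate=0 bound=1 product=0
t=4: arr=0 -> substrate=0 bound=1 product=0
t=5: arr=0 -> substrate=0 bound=1 product=0
t=6: arr=0 -> substrate=0 bound=0 product=1
t=7: arr=1 -> substrate=0 bound=1 product=1
t=8: arr=0 -> substrate=0 bound=1 product=1

Answer: 0 0 0 1 1 1 0 1 1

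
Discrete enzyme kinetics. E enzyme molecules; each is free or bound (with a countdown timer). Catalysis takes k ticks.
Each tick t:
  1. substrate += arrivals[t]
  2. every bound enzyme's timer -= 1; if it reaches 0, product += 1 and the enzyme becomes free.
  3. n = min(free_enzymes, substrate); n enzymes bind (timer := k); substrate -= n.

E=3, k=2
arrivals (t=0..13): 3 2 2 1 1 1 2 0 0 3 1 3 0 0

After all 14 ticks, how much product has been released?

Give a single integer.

Answer: 18

Derivation:
t=0: arr=3 -> substrate=0 bound=3 product=0
t=1: arr=2 -> substrate=2 bound=3 product=0
t=2: arr=2 -> substrate=1 bound=3 product=3
t=3: arr=1 -> substrate=2 bound=3 product=3
t=4: arr=1 -> substrate=0 bound=3 product=6
t=5: arr=1 -> substrate=1 bound=3 product=6
t=6: arr=2 -> substrate=0 bound=3 product=9
t=7: arr=0 -> substrate=0 bound=3 product=9
t=8: arr=0 -> substrate=0 bound=0 product=12
t=9: arr=3 -> substrate=0 bound=3 product=12
t=10: arr=1 -> substrate=1 bound=3 product=12
t=11: arr=3 -> substrate=1 bound=3 product=15
t=12: arr=0 -> substrate=1 bound=3 product=15
t=13: arr=0 -> substrate=0 bound=1 product=18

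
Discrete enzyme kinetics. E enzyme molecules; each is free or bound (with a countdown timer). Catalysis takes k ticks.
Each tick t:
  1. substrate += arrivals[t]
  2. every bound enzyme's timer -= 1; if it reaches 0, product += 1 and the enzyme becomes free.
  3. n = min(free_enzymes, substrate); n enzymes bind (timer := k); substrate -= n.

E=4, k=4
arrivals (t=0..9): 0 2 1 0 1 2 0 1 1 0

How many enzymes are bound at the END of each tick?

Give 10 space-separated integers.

t=0: arr=0 -> substrate=0 bound=0 product=0
t=1: arr=2 -> substrate=0 bound=2 product=0
t=2: arr=1 -> substrate=0 bound=3 product=0
t=3: arr=0 -> substrate=0 bound=3 product=0
t=4: arr=1 -> substrate=0 bound=4 product=0
t=5: arr=2 -> substrate=0 bound=4 product=2
t=6: arr=0 -> substrate=0 bound=3 product=3
t=7: arr=1 -> substrate=0 bound=4 product=3
t=8: arr=1 -> substrate=0 bound=4 product=4
t=9: arr=0 -> substrate=0 bound=2 product=6

Answer: 0 2 3 3 4 4 3 4 4 2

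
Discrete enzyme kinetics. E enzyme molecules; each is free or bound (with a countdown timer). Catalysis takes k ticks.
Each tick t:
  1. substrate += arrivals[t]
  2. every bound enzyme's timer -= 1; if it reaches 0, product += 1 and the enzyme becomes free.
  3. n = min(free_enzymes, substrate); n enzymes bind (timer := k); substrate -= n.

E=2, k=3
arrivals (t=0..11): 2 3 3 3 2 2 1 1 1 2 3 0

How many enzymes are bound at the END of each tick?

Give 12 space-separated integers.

t=0: arr=2 -> substrate=0 bound=2 product=0
t=1: arr=3 -> substrate=3 bound=2 product=0
t=2: arr=3 -> substrate=6 bound=2 product=0
t=3: arr=3 -> substrate=7 bound=2 product=2
t=4: arr=2 -> substrate=9 bound=2 product=2
t=5: arr=2 -> substrate=11 bound=2 product=2
t=6: arr=1 -> substrate=10 bound=2 product=4
t=7: arr=1 -> substrate=11 bound=2 product=4
t=8: arr=1 -> substrate=12 bound=2 product=4
t=9: arr=2 -> substrate=12 bound=2 product=6
t=10: arr=3 -> substrate=15 bound=2 product=6
t=11: arr=0 -> substrate=15 bound=2 product=6

Answer: 2 2 2 2 2 2 2 2 2 2 2 2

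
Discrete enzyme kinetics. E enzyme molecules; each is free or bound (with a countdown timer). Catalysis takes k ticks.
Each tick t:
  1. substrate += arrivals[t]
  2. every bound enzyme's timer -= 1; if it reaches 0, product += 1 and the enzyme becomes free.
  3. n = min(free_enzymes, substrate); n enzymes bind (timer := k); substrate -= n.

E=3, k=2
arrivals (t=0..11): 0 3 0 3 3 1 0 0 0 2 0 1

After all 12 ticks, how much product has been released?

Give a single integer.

t=0: arr=0 -> substrate=0 bound=0 product=0
t=1: arr=3 -> substrate=0 bound=3 product=0
t=2: arr=0 -> substrate=0 bound=3 product=0
t=3: arr=3 -> substrate=0 bound=3 product=3
t=4: arr=3 -> substrate=3 bound=3 product=3
t=5: arr=1 -> substrate=1 bound=3 product=6
t=6: arr=0 -> substrate=1 bound=3 product=6
t=7: arr=0 -> substrate=0 bound=1 product=9
t=8: arr=0 -> substrate=0 bound=1 product=9
t=9: arr=2 -> substrate=0 bound=2 product=10
t=10: arr=0 -> substrate=0 bound=2 product=10
t=11: arr=1 -> substrate=0 bound=1 product=12

Answer: 12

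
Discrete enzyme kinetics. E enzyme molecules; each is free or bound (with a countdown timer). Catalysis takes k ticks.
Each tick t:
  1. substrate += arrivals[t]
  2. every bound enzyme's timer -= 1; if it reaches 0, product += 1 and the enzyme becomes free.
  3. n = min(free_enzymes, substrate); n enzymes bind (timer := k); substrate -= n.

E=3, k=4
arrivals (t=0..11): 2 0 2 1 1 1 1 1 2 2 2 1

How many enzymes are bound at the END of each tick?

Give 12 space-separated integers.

t=0: arr=2 -> substrate=0 bound=2 product=0
t=1: arr=0 -> substrate=0 bound=2 product=0
t=2: arr=2 -> substrate=1 bound=3 product=0
t=3: arr=1 -> substrate=2 bound=3 product=0
t=4: arr=1 -> substrate=1 bound=3 product=2
t=5: arr=1 -> substrate=2 bound=3 product=2
t=6: arr=1 -> substrate=2 bound=3 product=3
t=7: arr=1 -> substrate=3 bound=3 product=3
t=8: arr=2 -> substrate=3 bound=3 product=5
t=9: arr=2 -> substrate=5 bound=3 product=5
t=10: arr=2 -> substrate=6 bound=3 product=6
t=11: arr=1 -> substrate=7 bound=3 product=6

Answer: 2 2 3 3 3 3 3 3 3 3 3 3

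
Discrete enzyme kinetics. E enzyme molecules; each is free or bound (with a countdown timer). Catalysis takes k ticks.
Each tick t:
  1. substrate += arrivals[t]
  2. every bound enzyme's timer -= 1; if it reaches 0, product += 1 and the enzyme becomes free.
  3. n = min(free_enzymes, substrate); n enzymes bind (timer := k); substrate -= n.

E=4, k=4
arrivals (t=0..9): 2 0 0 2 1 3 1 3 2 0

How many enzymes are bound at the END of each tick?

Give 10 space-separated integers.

Answer: 2 2 2 4 3 4 4 4 4 4

Derivation:
t=0: arr=2 -> substrate=0 bound=2 product=0
t=1: arr=0 -> substrate=0 bound=2 product=0
t=2: arr=0 -> substrate=0 bound=2 product=0
t=3: arr=2 -> substrate=0 bound=4 product=0
t=4: arr=1 -> substrate=0 bound=3 product=2
t=5: arr=3 -> substrate=2 bound=4 product=2
t=6: arr=1 -> substrate=3 bound=4 product=2
t=7: arr=3 -> substrate=4 bound=4 product=4
t=8: arr=2 -> substrate=5 bound=4 product=5
t=9: arr=0 -> substrate=4 bound=4 product=6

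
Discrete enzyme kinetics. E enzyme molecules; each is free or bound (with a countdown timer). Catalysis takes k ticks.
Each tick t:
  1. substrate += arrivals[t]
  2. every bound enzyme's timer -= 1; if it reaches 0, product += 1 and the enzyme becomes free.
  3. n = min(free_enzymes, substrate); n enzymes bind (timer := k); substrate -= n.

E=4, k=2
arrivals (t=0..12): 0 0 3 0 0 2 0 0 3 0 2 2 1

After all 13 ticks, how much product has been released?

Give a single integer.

t=0: arr=0 -> substrate=0 bound=0 product=0
t=1: arr=0 -> substrate=0 bound=0 product=0
t=2: arr=3 -> substrate=0 bound=3 product=0
t=3: arr=0 -> substrate=0 bound=3 product=0
t=4: arr=0 -> substrate=0 bound=0 product=3
t=5: arr=2 -> substrate=0 bound=2 product=3
t=6: arr=0 -> substrate=0 bound=2 product=3
t=7: arr=0 -> substrate=0 bound=0 product=5
t=8: arr=3 -> substrate=0 bound=3 product=5
t=9: arr=0 -> substrate=0 bound=3 product=5
t=10: arr=2 -> substrate=0 bound=2 product=8
t=11: arr=2 -> substrate=0 bound=4 product=8
t=12: arr=1 -> substrate=0 bound=3 product=10

Answer: 10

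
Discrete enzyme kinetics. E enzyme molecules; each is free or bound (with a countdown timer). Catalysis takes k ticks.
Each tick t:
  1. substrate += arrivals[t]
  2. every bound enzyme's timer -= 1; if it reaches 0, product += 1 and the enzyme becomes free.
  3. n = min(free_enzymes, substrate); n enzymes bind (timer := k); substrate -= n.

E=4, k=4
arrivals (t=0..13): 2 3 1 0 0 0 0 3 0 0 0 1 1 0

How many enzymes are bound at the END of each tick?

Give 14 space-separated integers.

Answer: 2 4 4 4 4 2 2 4 3 3 3 2 2 2

Derivation:
t=0: arr=2 -> substrate=0 bound=2 product=0
t=1: arr=3 -> substrate=1 bound=4 product=0
t=2: arr=1 -> substrate=2 bound=4 product=0
t=3: arr=0 -> substrate=2 bound=4 product=0
t=4: arr=0 -> substrate=0 bound=4 product=2
t=5: arr=0 -> substrate=0 bound=2 product=4
t=6: arr=0 -> substrate=0 bound=2 product=4
t=7: arr=3 -> substrate=1 bound=4 product=4
t=8: arr=0 -> substrate=0 bound=3 product=6
t=9: arr=0 -> substrate=0 bound=3 product=6
t=10: arr=0 -> substrate=0 bound=3 product=6
t=11: arr=1 -> substrate=0 bound=2 product=8
t=12: arr=1 -> substrate=0 bound=2 product=9
t=13: arr=0 -> substrate=0 bound=2 product=9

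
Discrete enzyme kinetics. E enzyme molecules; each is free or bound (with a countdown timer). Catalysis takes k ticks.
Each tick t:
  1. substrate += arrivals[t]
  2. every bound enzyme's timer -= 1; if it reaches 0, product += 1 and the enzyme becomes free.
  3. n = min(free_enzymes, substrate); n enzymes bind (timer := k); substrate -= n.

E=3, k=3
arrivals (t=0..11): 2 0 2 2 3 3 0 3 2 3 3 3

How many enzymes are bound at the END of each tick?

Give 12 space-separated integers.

t=0: arr=2 -> substrate=0 bound=2 product=0
t=1: arr=0 -> substrate=0 bound=2 product=0
t=2: arr=2 -> substrate=1 bound=3 product=0
t=3: arr=2 -> substrate=1 bound=3 product=2
t=4: arr=3 -> substrate=4 bound=3 product=2
t=5: arr=3 -> substrate=6 bound=3 product=3
t=6: arr=0 -> substrate=4 bound=3 product=5
t=7: arr=3 -> substrate=7 bound=3 product=5
t=8: arr=2 -> substrate=8 bound=3 product=6
t=9: arr=3 -> substrate=9 bound=3 product=8
t=10: arr=3 -> substrate=12 bound=3 product=8
t=11: arr=3 -> substrate=14 bound=3 product=9

Answer: 2 2 3 3 3 3 3 3 3 3 3 3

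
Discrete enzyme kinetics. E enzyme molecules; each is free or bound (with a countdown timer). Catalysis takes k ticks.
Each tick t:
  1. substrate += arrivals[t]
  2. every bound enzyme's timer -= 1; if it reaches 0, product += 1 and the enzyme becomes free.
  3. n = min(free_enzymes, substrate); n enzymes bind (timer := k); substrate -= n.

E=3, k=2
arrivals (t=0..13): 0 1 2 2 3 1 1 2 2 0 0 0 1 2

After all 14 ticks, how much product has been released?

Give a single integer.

Answer: 14

Derivation:
t=0: arr=0 -> substrate=0 bound=0 product=0
t=1: arr=1 -> substrate=0 bound=1 product=0
t=2: arr=2 -> substrate=0 bound=3 product=0
t=3: arr=2 -> substrate=1 bound=3 product=1
t=4: arr=3 -> substrate=2 bound=3 product=3
t=5: arr=1 -> substrate=2 bound=3 product=4
t=6: arr=1 -> substrate=1 bound=3 product=6
t=7: arr=2 -> substrate=2 bound=3 product=7
t=8: arr=2 -> substrate=2 bound=3 product=9
t=9: arr=0 -> substrate=1 bound=3 product=10
t=10: arr=0 -> substrate=0 bound=2 product=12
t=11: arr=0 -> substrate=0 bound=1 product=13
t=12: arr=1 -> substrate=0 bound=1 product=14
t=13: arr=2 -> substrate=0 bound=3 product=14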